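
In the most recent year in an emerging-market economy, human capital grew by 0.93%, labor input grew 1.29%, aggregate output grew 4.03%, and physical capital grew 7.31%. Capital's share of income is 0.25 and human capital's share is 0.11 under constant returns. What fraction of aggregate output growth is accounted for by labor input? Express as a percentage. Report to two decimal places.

Labor input accounted for 20.49% of growth.

Labor's share = 1 − 0.25 − 0.11 = 0.64.
Labor input contributed 0.64 × 1.29 = 0.8256 pp.
Share of growth = 0.8256 / 4.03 × 100 = 20.4864%.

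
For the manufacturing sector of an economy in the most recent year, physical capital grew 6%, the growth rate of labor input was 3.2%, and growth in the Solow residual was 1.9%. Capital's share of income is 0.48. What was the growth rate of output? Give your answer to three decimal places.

Labor's share = 1 − 0.48 = 0.52.
Physical capital: 0.48 × 6 = 2.88 pp.
Labor input: 0.52 × 3.2 = 1.664 pp.
Output growth = 1.9 + 4.544 = 6.444%.

Output grew 6.444%.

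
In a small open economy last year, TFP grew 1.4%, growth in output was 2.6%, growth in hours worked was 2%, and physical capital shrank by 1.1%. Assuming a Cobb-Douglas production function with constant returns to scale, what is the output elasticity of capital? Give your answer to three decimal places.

The output elasticity of capital is 0.258.

gY = gA + α·gK + (1−α)·gL, so gY − gA − gL = α(gK − gL).
2.6 − 1.4 − 2 = α × (-1.1 − 2).
-0.8 = -3.1 α, so α = 0.25806.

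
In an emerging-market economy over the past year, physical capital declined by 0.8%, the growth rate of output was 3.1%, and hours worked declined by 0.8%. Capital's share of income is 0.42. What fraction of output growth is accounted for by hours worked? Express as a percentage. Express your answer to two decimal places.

Hours worked accounted for -14.97% of growth.

Labor's share = 1 − 0.42 = 0.58.
Hours worked contributed 0.58 × (-0.8) = -0.464 pp.
Share of growth = -0.464 / 3.1 × 100 = -14.9677%.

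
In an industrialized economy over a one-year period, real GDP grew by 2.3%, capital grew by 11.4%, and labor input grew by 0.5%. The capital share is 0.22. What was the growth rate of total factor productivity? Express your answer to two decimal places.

-0.60%

Labor's share = 1 − 0.22 = 0.78.
Capital: 0.22 × 11.4 = 2.508 pp.
Labor input: 0.78 × 0.5 = 0.39 pp.
TFP growth = 2.3 − 2.898 = -0.598%.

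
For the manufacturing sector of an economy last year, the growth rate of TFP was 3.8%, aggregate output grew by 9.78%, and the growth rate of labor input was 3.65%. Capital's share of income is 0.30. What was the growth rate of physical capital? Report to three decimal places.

Labor's share = 1 − 0.3 = 0.7.
gY = gA + 0.7×3.65 + 0.3×g.
0.3×g = 9.78 − 3.8 − 2.555 = 3.425.
g = 3.425 / 0.3 = 11.41667%.

Physical capital growth was 11.417%.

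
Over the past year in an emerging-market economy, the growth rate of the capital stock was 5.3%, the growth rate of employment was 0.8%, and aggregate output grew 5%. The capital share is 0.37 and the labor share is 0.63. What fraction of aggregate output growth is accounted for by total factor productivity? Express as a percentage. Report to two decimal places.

Labor's share = 1 − 0.37 = 0.63.
The capital stock: 0.37 × 5.3 = 1.961 pp.
Employment: 0.63 × 0.8 = 0.504 pp.
TFP growth = 5 − 2.465 = 2.535%.
TFP share of growth = 2.535 / 5 × 100 = 50.7%.

Total factor productivity accounted for 50.70% of growth.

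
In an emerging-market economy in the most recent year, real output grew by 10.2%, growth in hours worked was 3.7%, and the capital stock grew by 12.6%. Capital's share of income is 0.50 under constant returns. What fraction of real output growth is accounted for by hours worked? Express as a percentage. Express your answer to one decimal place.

Labor's share = 1 − 0.5 = 0.5.
Hours worked contributed 0.5 × 3.7 = 1.85 pp.
Share of growth = 1.85 / 10.2 × 100 = 18.137%.

Hours worked accounted for 18.1% of growth.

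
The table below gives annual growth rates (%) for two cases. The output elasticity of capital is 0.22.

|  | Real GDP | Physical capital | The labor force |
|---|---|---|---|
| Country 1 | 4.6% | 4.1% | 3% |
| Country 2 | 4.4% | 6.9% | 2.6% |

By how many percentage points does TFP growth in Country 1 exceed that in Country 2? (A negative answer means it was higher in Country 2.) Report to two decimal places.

Labor's share = 1 − 0.22 = 0.78.
Country 1: TFP = 4.6 − 0.902 − 2.34 = 1.358%.
Country 2: TFP = 4.4 − 1.518 − 2.028 = 0.854%.
Difference = 1.358 − (0.854) = 0.504 pp.

0.50 percentage points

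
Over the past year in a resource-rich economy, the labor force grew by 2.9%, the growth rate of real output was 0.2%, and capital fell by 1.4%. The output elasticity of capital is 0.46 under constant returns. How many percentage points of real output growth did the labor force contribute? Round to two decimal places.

1.57

Labor's share = 1 − 0.46 = 0.54.
Contribution = share × growth = 0.54 × 2.9 = 1.566 pp.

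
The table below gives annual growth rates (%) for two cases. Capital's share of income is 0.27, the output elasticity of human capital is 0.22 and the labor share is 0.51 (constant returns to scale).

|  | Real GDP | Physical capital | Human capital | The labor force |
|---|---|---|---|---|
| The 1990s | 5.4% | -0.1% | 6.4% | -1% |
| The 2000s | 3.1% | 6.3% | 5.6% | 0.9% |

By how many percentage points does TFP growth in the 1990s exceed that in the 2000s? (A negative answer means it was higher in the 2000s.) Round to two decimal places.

Labor's share = 1 − 0.27 − 0.22 = 0.51.
The 1990s: TFP = 5.4 + 0.027 − 1.408 + 0.51 = 4.529%.
The 2000s: TFP = 3.1 − 1.701 − 1.232 − 0.459 = -0.292%.
Difference = 4.529 − (-0.292) = 4.821 pp.

4.82 percentage points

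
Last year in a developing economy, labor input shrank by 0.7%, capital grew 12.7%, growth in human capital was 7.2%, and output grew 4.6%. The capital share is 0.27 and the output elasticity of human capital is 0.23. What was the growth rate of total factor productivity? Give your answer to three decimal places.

-0.135%

Labor's share = 1 − 0.27 − 0.23 = 0.5.
Capital: 0.27 × 12.7 = 3.429 pp.
Human capital: 0.23 × 7.2 = 1.656 pp.
Labor input: 0.5 × (-0.7) = -0.35 pp.
TFP growth = 4.6 − 4.735 = -0.135%.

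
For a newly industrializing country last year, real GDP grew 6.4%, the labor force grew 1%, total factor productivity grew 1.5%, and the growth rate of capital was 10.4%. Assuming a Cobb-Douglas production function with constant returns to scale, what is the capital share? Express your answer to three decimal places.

gY = gA + α·gK + (1−α)·gL, so gY − gA − gL = α(gK − gL).
6.4 − 1.5 − 1 = α × (10.4 − 1).
3.9 = 9.4 α, so α = 0.41489.

α = 0.415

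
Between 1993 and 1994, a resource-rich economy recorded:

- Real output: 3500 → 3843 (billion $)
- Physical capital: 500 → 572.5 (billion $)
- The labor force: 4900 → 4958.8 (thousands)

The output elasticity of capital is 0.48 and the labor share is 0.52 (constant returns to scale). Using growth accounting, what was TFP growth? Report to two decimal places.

2.22%

Real output growth = (3843 − 3500) / 3500 = 9.8%.
Physical capital growth = (572.5 − 500) / 500 = 14.5%.
The labor force growth = (4958.8 − 4900) / 4900 = 1.2%.
Labor's share = 1 − 0.48 = 0.52.
Physical capital: 0.48 × 14.5 = 6.96 pp.
The labor force: 0.52 × 1.2 = 0.624 pp.
TFP growth = 9.8 − 7.584 = 2.216%.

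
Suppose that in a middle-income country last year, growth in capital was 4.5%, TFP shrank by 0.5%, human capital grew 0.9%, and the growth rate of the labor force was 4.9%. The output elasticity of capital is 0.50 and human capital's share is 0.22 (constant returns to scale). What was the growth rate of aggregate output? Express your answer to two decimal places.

Labor's share = 1 − 0.5 − 0.22 = 0.28.
Capital: 0.5 × 4.5 = 2.25 pp.
Human capital: 0.22 × 0.9 = 0.198 pp.
The labor force: 0.28 × 4.9 = 1.372 pp.
Output growth = -0.5 + 3.82 = 3.32%.

3.32%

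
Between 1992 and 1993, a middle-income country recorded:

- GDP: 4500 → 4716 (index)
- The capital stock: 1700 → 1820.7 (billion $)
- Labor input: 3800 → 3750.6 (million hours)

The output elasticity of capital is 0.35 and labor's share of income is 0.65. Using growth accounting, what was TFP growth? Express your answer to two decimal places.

GDP growth = (4716 − 4500) / 4500 = 4.8%.
The capital stock growth = (1820.7 − 1700) / 1700 = 7.1%.
Labor input growth = (3750.6 − 3800) / 3800 = -1.3%.
Labor's share = 1 − 0.35 = 0.65.
The capital stock: 0.35 × 7.1 = 2.485 pp.
Labor input: 0.65 × (-1.3) = -0.845 pp.
TFP growth = 4.8 − 1.64 = 3.16%.

3.16%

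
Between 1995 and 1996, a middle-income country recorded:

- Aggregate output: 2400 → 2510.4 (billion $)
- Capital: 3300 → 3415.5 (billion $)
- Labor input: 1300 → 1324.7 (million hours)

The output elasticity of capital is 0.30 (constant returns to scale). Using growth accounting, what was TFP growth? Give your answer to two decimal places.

2.22%

Aggregate output growth = (2510.4 − 2400) / 2400 = 4.6%.
Capital growth = (3415.5 − 3300) / 3300 = 3.5%.
Labor input growth = (1324.7 − 1300) / 1300 = 1.9%.
Labor's share = 1 − 0.3 = 0.7.
Capital: 0.3 × 3.5 = 1.05 pp.
Labor input: 0.7 × 1.9 = 1.33 pp.
TFP growth = 4.6 − 2.38 = 2.22%.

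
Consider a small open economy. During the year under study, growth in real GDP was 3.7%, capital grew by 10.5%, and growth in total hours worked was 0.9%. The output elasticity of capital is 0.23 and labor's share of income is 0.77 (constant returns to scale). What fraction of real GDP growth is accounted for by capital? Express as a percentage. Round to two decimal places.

Capital contributed 0.23 × 10.5 = 2.415 pp.
Share of growth = 2.415 / 3.7 × 100 = 65.2703%.

Capital accounted for 65.27% of growth.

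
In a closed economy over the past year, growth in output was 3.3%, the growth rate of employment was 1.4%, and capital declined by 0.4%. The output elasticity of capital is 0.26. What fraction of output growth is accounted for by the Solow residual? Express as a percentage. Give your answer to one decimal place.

71.8%

Labor's share = 1 − 0.26 = 0.74.
Capital: 0.26 × (-0.4) = -0.104 pp.
Employment: 0.74 × 1.4 = 1.036 pp.
TFP growth = 3.3 − 0.932 = 2.368%.
TFP share of growth = 2.368 / 3.3 × 100 = 71.758%.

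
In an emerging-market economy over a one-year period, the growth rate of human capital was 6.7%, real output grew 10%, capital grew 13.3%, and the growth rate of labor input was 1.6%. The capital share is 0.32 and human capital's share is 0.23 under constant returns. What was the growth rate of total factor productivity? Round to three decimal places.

Labor's share = 1 − 0.32 − 0.23 = 0.45.
Capital: 0.32 × 13.3 = 4.256 pp.
Human capital: 0.23 × 6.7 = 1.541 pp.
Labor input: 0.45 × 1.6 = 0.72 pp.
TFP growth = 10 − 6.517 = 3.483%.

3.483%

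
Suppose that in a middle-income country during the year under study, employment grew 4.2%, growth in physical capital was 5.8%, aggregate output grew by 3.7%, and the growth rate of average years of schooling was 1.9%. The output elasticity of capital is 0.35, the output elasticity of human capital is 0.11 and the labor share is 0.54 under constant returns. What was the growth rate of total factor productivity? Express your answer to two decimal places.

Labor's share = 1 − 0.35 − 0.11 = 0.54.
Physical capital: 0.35 × 5.8 = 2.03 pp.
Average years of schooling: 0.11 × 1.9 = 0.209 pp.
Employment: 0.54 × 4.2 = 2.268 pp.
TFP growth = 3.7 − 4.507 = -0.807%.

-0.81%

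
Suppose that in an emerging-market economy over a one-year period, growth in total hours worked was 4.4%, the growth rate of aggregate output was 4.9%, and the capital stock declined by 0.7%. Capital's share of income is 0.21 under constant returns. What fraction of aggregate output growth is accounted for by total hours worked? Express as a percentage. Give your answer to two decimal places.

Labor's share = 1 − 0.21 = 0.79.
Total hours worked contributed 0.79 × 4.4 = 3.476 pp.
Share of growth = 3.476 / 4.9 × 100 = 70.9388%.

Total hours worked accounted for 70.94% of growth.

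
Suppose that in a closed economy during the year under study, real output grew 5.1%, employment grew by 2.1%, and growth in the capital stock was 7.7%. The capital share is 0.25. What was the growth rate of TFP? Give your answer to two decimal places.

1.60%

Labor's share = 1 − 0.25 = 0.75.
The capital stock: 0.25 × 7.7 = 1.925 pp.
Employment: 0.75 × 2.1 = 1.575 pp.
TFP growth = 5.1 − 3.5 = 1.6%.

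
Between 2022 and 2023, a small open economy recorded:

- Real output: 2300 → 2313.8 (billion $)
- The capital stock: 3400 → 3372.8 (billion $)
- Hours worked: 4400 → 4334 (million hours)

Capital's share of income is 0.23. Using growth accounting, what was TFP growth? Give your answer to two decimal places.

Real output growth = (2313.8 − 2300) / 2300 = 0.6%.
The capital stock growth = (3372.8 − 3400) / 3400 = -0.8%.
Hours worked growth = (4334 − 4400) / 4400 = -1.5%.
Labor's share = 1 − 0.23 = 0.77.
The capital stock: 0.23 × (-0.8) = -0.184 pp.
Hours worked: 0.77 × (-1.5) = -1.155 pp.
TFP growth = 0.6 + 1.339 = 1.939%.

1.94%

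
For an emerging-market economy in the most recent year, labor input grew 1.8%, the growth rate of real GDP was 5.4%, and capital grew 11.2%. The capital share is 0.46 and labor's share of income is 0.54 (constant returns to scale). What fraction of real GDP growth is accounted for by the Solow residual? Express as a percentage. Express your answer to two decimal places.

Labor's share = 1 − 0.46 = 0.54.
Capital: 0.46 × 11.2 = 5.152 pp.
Labor input: 0.54 × 1.8 = 0.972 pp.
TFP growth = 5.4 − 6.124 = -0.724%.
TFP share of growth = -0.724 / 5.4 × 100 = -13.4074%.

-13.41%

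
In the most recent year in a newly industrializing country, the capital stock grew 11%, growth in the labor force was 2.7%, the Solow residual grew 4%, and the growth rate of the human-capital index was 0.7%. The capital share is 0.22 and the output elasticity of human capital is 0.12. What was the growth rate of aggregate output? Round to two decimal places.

Labor's share = 1 − 0.22 − 0.12 = 0.66.
The capital stock: 0.22 × 11 = 2.42 pp.
The human-capital index: 0.12 × 0.7 = 0.084 pp.
The labor force: 0.66 × 2.7 = 1.782 pp.
Output growth = 4 + 4.286 = 8.286%.

8.29%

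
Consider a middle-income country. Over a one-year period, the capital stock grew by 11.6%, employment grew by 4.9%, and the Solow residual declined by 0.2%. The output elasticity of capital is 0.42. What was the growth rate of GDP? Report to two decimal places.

7.51%

Labor's share = 1 − 0.42 = 0.58.
The capital stock: 0.42 × 11.6 = 4.872 pp.
Employment: 0.58 × 4.9 = 2.842 pp.
Output growth = -0.2 + 7.714 = 7.514%.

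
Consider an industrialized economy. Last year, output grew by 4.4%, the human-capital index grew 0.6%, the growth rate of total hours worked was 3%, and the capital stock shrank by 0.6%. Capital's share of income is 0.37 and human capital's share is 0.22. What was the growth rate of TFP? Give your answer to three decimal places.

Labor's share = 1 − 0.37 − 0.22 = 0.41.
The capital stock: 0.37 × (-0.6) = -0.222 pp.
The human-capital index: 0.22 × 0.6 = 0.132 pp.
Total hours worked: 0.41 × 3 = 1.23 pp.
TFP growth = 4.4 − 1.14 = 3.26%.

TFP grew 3.260%.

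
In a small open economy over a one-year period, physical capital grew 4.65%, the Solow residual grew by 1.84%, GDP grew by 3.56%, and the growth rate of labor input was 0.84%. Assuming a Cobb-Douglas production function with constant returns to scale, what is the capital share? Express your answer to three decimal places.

gY = gA + α·gK + (1−α)·gL, so gY − gA − gL = α(gK − gL).
3.56 − 1.84 − 0.84 = α × (4.65 − 0.84).
0.88 = 3.81 α, so α = 0.23097.

α = 0.231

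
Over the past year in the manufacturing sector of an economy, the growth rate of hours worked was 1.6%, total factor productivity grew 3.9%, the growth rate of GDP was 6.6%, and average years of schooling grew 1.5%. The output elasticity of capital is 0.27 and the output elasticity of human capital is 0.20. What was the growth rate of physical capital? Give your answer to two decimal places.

Physical capital grew 5.75%.

Labor's share = 1 − 0.27 − 0.2 = 0.53.
gY = gA + 0.2×1.5 + 0.53×1.6 + 0.27×g.
0.27×g = 6.6 − 3.9 − 1.148 = 1.552.
g = 1.552 / 0.27 = 5.7481%.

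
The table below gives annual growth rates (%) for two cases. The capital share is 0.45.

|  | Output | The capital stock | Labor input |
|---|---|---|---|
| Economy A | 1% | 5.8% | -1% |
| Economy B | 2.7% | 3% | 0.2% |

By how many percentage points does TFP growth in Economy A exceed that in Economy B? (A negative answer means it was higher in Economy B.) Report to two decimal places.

-2.30 percentage points

Labor's share = 1 − 0.45 = 0.55.
Economy A: TFP = 1 − 2.61 + 0.55 = -1.06%.
Economy B: TFP = 2.7 − 1.35 − 0.11 = 1.24%.
Difference = -1.06 − (1.24) = -2.3 pp.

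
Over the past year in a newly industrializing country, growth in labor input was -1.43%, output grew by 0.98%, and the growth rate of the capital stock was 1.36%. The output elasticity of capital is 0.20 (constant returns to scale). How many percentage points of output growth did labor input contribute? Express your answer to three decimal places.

-1.144 pp

Labor's share = 1 − 0.2 = 0.8.
Contribution = share × growth = 0.8 × (-1.43) = -1.144 pp.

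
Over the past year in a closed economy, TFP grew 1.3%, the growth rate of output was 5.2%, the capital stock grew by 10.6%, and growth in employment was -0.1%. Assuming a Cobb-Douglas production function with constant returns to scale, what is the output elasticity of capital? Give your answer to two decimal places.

0.37

gY = gA + α·gK + (1−α)·gL, so gY − gA − gL = α(gK − gL).
5.2 − 1.3 + 0.1 = α × (10.6 − (-0.1)).
4 = 10.7 α, so α = 0.3738.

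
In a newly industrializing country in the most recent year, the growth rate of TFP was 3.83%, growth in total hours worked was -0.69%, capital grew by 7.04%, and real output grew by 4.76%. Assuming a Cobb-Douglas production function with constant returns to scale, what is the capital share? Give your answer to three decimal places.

The capital share is 0.210.

gY = gA + α·gK + (1−α)·gL, so gY − gA − gL = α(gK − gL).
4.76 − 3.83 + 0.69 = α × (7.04 − (-0.69)).
1.62 = 7.73 α, so α = 0.20957.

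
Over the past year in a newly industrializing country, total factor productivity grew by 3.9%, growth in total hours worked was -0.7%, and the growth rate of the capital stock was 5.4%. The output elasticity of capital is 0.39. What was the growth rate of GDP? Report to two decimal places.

GDP growth was 5.58%.

Labor's share = 1 − 0.39 = 0.61.
The capital stock: 0.39 × 5.4 = 2.106 pp.
Total hours worked: 0.61 × (-0.7) = -0.427 pp.
Output growth = 3.9 + 1.679 = 5.579%.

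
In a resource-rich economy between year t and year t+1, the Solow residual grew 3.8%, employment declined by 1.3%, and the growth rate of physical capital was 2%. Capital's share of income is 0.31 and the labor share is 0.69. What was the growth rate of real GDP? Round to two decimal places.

3.52%

Labor's share = 1 − 0.31 = 0.69.
Physical capital: 0.31 × 2 = 0.62 pp.
Employment: 0.69 × (-1.3) = -0.897 pp.
Output growth = 3.8 + (-0.277) = 3.523%.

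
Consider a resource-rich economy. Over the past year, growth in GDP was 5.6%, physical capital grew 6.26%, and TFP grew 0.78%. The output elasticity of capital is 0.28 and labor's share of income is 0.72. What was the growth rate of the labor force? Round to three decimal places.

Labor's share = 1 − 0.28 = 0.72.
gY = gA + 0.28×6.26 + 0.72×g.
0.72×g = 5.6 − 0.78 − 1.7528 = 3.0672.
g = 3.0672 / 0.72 = 4.26%.

4.260%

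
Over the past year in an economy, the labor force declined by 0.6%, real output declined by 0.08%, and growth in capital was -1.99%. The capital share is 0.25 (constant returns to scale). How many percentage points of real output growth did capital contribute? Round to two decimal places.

Contribution = share × growth = 0.25 × (-1.99) = -0.4975 pp.

-0.50 percentage points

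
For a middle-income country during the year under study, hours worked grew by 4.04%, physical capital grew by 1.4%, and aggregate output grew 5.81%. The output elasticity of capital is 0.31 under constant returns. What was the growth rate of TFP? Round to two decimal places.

Labor's share = 1 − 0.31 = 0.69.
Physical capital: 0.31 × 1.4 = 0.434 pp.
Hours worked: 0.69 × 4.04 = 2.7876 pp.
TFP growth = 5.81 − 3.2216 = 2.5884%.

TFP growth was 2.59%.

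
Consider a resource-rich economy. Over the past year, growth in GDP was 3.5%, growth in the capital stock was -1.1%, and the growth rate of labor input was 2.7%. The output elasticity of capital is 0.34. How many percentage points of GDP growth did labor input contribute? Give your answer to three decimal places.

1.782

Labor's share = 1 − 0.34 = 0.66.
Contribution = share × growth = 0.66 × 2.7 = 1.782 pp.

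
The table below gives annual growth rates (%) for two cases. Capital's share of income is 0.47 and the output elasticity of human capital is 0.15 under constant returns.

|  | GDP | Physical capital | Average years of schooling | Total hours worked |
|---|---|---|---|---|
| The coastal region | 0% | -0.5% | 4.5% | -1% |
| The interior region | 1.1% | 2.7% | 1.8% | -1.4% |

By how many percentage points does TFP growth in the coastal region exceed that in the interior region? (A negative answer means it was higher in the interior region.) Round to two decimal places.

-0.15 percentage points

Labor's share = 1 − 0.47 − 0.15 = 0.38.
The coastal region: TFP = 0 + 0.235 − 0.675 + 0.38 = -0.06%.
The interior region: TFP = 1.1 − 1.269 − 0.27 + 0.532 = 0.093%.
Difference = -0.06 − (0.093) = -0.153 pp.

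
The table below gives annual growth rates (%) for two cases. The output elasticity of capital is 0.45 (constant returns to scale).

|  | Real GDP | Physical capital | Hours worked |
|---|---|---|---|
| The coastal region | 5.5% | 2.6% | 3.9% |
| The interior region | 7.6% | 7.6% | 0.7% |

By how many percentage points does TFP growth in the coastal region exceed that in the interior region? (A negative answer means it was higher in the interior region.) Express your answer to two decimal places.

Labor's share = 1 − 0.45 = 0.55.
The coastal region: TFP = 5.5 − 1.17 − 2.145 = 2.185%.
The interior region: TFP = 7.6 − 3.42 − 0.385 = 3.795%.
Difference = 2.185 − (3.795) = -1.61 pp.

-1.61 percentage points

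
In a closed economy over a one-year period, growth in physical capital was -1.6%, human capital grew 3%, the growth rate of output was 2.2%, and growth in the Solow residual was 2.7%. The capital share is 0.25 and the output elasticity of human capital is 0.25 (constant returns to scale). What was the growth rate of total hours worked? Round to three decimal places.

-1.700%

Labor's share = 1 − 0.25 − 0.25 = 0.5.
gY = gA + 0.25×(-1.6) + 0.25×3 + 0.5×g.
0.5×g = 2.2 − 2.7 − 0.35 = -0.85.
g = -0.85 / 0.5 = -1.7%.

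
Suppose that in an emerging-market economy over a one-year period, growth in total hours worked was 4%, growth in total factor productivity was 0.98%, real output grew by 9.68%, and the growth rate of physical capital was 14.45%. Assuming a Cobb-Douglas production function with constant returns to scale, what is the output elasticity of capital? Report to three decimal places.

gY = gA + α·gK + (1−α)·gL, so gY − gA − gL = α(gK − gL).
9.68 − 0.98 − 4 = α × (14.45 − 4).
4.7 = 10.45 α, so α = 0.44976.

0.450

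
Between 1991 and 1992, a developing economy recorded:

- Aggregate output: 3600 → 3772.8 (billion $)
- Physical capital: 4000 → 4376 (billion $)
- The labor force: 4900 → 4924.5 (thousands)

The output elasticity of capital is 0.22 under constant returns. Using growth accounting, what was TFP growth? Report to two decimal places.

Aggregate output growth = (3772.8 − 3600) / 3600 = 4.8%.
Physical capital growth = (4376 − 4000) / 4000 = 9.4%.
The labor force growth = (4924.5 − 4900) / 4900 = 0.5%.
Labor's share = 1 − 0.22 = 0.78.
Physical capital: 0.22 × 9.4 = 2.068 pp.
The labor force: 0.78 × 0.5 = 0.39 pp.
TFP growth = 4.8 − 2.458 = 2.342%.

2.34%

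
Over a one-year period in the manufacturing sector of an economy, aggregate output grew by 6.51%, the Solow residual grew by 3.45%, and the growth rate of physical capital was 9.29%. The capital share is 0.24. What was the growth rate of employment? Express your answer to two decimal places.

1.09%

Labor's share = 1 − 0.24 = 0.76.
gY = gA + 0.24×9.29 + 0.76×g.
0.76×g = 6.51 − 3.45 − 2.2296 = 0.8304.
g = 0.8304 / 0.76 = 1.0926%.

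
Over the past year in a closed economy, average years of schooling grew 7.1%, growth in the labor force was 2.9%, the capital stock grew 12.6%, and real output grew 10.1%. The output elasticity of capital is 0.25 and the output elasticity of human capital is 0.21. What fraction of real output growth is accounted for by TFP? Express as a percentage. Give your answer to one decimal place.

38.5%

Labor's share = 1 − 0.25 − 0.21 = 0.54.
The capital stock: 0.25 × 12.6 = 3.15 pp.
Average years of schooling: 0.21 × 7.1 = 1.491 pp.
The labor force: 0.54 × 2.9 = 1.566 pp.
TFP growth = 10.1 − 6.207 = 3.893%.
TFP share of growth = 3.893 / 10.1 × 100 = 38.545%.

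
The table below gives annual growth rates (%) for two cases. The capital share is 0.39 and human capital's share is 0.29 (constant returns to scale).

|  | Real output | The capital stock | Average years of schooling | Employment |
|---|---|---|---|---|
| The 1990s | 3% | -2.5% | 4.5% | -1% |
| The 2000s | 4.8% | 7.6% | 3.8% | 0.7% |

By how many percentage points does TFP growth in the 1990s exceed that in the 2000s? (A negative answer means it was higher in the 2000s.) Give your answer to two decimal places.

2.48 percentage points

Labor's share = 1 − 0.39 − 0.29 = 0.32.
The 1990s: TFP = 3 + 0.975 − 1.305 + 0.32 = 2.99%.
The 2000s: TFP = 4.8 − 2.964 − 1.102 − 0.224 = 0.51%.
Difference = 2.99 − (0.51) = 2.48 pp.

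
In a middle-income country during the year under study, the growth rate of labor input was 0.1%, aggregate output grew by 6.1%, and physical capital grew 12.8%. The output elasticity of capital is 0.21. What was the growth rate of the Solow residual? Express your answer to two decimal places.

Labor's share = 1 − 0.21 = 0.79.
Physical capital: 0.21 × 12.8 = 2.688 pp.
Labor input: 0.79 × 0.1 = 0.079 pp.
TFP growth = 6.1 − 2.767 = 3.333%.

3.33%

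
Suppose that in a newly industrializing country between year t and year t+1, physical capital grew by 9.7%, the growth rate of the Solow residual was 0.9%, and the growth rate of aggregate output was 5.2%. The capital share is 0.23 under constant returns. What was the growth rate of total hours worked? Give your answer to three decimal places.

2.687%

Labor's share = 1 − 0.23 = 0.77.
gY = gA + 0.23×9.7 + 0.77×g.
0.77×g = 5.2 − 0.9 − 2.231 = 2.069.
g = 2.069 / 0.77 = 2.68701%.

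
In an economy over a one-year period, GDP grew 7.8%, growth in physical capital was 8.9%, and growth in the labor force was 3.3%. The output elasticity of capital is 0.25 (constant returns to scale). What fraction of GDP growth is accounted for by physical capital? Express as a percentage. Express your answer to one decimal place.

Physical capital accounted for 28.5% of growth.

Physical capital contributed 0.25 × 8.9 = 2.225 pp.
Share of growth = 2.225 / 7.8 × 100 = 28.526%.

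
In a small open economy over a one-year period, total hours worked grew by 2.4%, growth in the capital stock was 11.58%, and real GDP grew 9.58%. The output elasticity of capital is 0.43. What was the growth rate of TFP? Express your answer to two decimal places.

Labor's share = 1 − 0.43 = 0.57.
The capital stock: 0.43 × 11.58 = 4.9794 pp.
Total hours worked: 0.57 × 2.4 = 1.368 pp.
TFP growth = 9.58 − 6.3474 = 3.2326%.

3.23%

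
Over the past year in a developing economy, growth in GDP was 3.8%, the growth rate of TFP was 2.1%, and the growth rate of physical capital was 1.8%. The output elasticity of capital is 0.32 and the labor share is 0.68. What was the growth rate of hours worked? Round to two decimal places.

1.65%

Labor's share = 1 − 0.32 = 0.68.
gY = gA + 0.32×1.8 + 0.68×g.
0.68×g = 3.8 − 2.1 − 0.576 = 1.124.
g = 1.124 / 0.68 = 1.6529%.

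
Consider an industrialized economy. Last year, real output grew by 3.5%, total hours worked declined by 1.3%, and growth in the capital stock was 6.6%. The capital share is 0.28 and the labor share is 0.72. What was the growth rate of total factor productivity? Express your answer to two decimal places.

Labor's share = 1 − 0.28 = 0.72.
The capital stock: 0.28 × 6.6 = 1.848 pp.
Total hours worked: 0.72 × (-1.3) = -0.936 pp.
TFP growth = 3.5 − 0.912 = 2.588%.

2.59%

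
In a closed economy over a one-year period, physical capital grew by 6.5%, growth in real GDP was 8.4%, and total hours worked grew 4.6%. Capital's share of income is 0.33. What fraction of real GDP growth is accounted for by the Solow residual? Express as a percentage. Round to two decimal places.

Labor's share = 1 − 0.33 = 0.67.
Physical capital: 0.33 × 6.5 = 2.145 pp.
Total hours worked: 0.67 × 4.6 = 3.082 pp.
TFP growth = 8.4 − 5.227 = 3.173%.
TFP share of growth = 3.173 / 8.4 × 100 = 37.7738%.

37.77%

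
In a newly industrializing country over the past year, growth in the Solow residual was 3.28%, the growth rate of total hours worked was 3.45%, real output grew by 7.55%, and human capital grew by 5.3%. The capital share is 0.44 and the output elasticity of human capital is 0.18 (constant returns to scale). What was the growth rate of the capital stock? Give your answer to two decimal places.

Labor's share = 1 − 0.44 − 0.18 = 0.38.
gY = gA + 0.18×5.3 + 0.38×3.45 + 0.44×g.
0.44×g = 7.55 − 3.28 − 2.265 = 2.005.
g = 2.005 / 0.44 = 4.5568%.

4.56%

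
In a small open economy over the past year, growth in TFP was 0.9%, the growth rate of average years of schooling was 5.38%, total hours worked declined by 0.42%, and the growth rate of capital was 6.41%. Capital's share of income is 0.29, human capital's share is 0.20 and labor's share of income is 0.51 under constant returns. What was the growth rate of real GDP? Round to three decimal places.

Labor's share = 1 − 0.29 − 0.2 = 0.51.
Capital: 0.29 × 6.41 = 1.8589 pp.
Average years of schooling: 0.2 × 5.38 = 1.076 pp.
Total hours worked: 0.51 × (-0.42) = -0.2142 pp.
Output growth = 0.9 + 2.7207 = 3.6207%.

3.621%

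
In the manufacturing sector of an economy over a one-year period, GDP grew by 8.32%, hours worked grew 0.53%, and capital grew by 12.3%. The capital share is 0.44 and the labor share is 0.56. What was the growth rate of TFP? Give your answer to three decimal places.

2.611%

Labor's share = 1 − 0.44 = 0.56.
Capital: 0.44 × 12.3 = 5.412 pp.
Hours worked: 0.56 × 0.53 = 0.2968 pp.
TFP growth = 8.32 − 5.7088 = 2.6112%.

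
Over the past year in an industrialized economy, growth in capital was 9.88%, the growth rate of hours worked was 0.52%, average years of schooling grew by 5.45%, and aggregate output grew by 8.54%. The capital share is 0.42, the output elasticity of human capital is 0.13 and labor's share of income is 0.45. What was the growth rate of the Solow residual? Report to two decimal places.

The Solow residual growth was 3.45%.

Labor's share = 1 − 0.42 − 0.13 = 0.45.
Capital: 0.42 × 9.88 = 4.1496 pp.
Average years of schooling: 0.13 × 5.45 = 0.7085 pp.
Hours worked: 0.45 × 0.52 = 0.234 pp.
TFP growth = 8.54 − 5.0921 = 3.4479%.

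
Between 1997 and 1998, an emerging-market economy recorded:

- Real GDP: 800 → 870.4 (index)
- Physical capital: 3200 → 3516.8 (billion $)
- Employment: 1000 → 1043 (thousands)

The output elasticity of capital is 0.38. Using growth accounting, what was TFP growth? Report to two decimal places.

2.37%

Real GDP growth = (870.4 − 800) / 800 = 8.8%.
Physical capital growth = (3516.8 − 3200) / 3200 = 9.9%.
Employment growth = (1043 − 1000) / 1000 = 4.3%.
Labor's share = 1 − 0.38 = 0.62.
Physical capital: 0.38 × 9.9 = 3.762 pp.
Employment: 0.62 × 4.3 = 2.666 pp.
TFP growth = 8.8 − 6.428 = 2.372%.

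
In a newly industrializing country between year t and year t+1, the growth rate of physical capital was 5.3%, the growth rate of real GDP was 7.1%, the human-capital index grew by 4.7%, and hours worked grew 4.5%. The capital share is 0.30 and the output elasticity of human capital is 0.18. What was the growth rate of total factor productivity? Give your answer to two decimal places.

Total factor productivity growth was 2.32%.

Labor's share = 1 − 0.3 − 0.18 = 0.52.
Physical capital: 0.3 × 5.3 = 1.59 pp.
The human-capital index: 0.18 × 4.7 = 0.846 pp.
Hours worked: 0.52 × 4.5 = 2.34 pp.
TFP growth = 7.1 − 4.776 = 2.324%.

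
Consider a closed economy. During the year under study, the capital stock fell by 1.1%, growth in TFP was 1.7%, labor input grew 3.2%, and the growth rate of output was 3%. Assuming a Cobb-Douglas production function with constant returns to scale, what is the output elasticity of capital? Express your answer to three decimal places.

gY = gA + α·gK + (1−α)·gL, so gY − gA − gL = α(gK − gL).
3 − 1.7 − 3.2 = α × (-1.1 − 3.2).
-1.9 = -4.3 α, so α = 0.44186.

The output elasticity of capital is 0.442.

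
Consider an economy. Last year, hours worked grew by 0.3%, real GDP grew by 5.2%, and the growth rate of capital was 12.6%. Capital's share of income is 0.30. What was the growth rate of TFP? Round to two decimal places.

TFP growth was 1.21%.

Labor's share = 1 − 0.3 = 0.7.
Capital: 0.3 × 12.6 = 3.78 pp.
Hours worked: 0.7 × 0.3 = 0.21 pp.
TFP growth = 5.2 − 3.99 = 1.21%.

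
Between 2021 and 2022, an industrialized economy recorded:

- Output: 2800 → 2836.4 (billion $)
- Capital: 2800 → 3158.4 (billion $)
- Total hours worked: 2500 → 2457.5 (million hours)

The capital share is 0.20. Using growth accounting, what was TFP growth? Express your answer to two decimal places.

0.10%

Output growth = (2836.4 − 2800) / 2800 = 1.3%.
Capital growth = (3158.4 − 2800) / 2800 = 12.8%.
Total hours worked growth = (2457.5 − 2500) / 2500 = -1.7%.
Labor's share = 1 − 0.2 = 0.8.
Capital: 0.2 × 12.8 = 2.56 pp.
Total hours worked: 0.8 × (-1.7) = -1.36 pp.
TFP growth = 1.3 − 1.2 = 0.1%.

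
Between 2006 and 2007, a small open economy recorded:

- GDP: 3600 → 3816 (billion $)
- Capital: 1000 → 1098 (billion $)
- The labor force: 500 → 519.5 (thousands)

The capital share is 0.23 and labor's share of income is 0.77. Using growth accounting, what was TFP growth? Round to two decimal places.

GDP growth = (3816 − 3600) / 3600 = 6%.
Capital growth = (1098 − 1000) / 1000 = 9.8%.
The labor force growth = (519.5 − 500) / 500 = 3.9%.
Labor's share = 1 − 0.23 = 0.77.
Capital: 0.23 × 9.8 = 2.254 pp.
The labor force: 0.77 × 3.9 = 3.003 pp.
TFP growth = 6 − 5.257 = 0.743%.

0.74%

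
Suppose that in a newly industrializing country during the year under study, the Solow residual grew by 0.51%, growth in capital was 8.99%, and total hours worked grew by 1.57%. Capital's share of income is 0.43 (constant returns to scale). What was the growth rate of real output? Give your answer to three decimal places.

5.271%

Labor's share = 1 − 0.43 = 0.57.
Capital: 0.43 × 8.99 = 3.8657 pp.
Total hours worked: 0.57 × 1.57 = 0.8949 pp.
Output growth = 0.51 + 4.7606 = 5.2706%.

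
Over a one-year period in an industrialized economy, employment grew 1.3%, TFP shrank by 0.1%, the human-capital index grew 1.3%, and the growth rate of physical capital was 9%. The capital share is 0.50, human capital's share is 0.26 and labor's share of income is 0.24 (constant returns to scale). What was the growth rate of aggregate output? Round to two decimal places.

Aggregate output grew 5.05%.

Labor's share = 1 − 0.5 − 0.26 = 0.24.
Physical capital: 0.5 × 9 = 4.5 pp.
The human-capital index: 0.26 × 1.3 = 0.338 pp.
Employment: 0.24 × 1.3 = 0.312 pp.
Output growth = -0.1 + 5.15 = 5.05%.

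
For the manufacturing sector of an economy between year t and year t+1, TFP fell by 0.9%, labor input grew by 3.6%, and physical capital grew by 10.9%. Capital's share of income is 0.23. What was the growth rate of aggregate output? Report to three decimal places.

Aggregate output growth was 4.379%.

Labor's share = 1 − 0.23 = 0.77.
Physical capital: 0.23 × 10.9 = 2.507 pp.
Labor input: 0.77 × 3.6 = 2.772 pp.
Output growth = -0.9 + 5.279 = 4.379%.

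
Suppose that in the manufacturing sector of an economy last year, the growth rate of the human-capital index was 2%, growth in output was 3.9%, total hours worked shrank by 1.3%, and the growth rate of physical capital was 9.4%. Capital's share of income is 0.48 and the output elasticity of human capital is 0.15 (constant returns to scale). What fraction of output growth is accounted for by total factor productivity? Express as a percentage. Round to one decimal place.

-11.1%

Labor's share = 1 − 0.48 − 0.15 = 0.37.
Physical capital: 0.48 × 9.4 = 4.512 pp.
The human-capital index: 0.15 × 2 = 0.3 pp.
Total hours worked: 0.37 × (-1.3) = -0.481 pp.
TFP growth = 3.9 − 4.331 = -0.431%.
TFP share of growth = -0.431 / 3.9 × 100 = -11.051%.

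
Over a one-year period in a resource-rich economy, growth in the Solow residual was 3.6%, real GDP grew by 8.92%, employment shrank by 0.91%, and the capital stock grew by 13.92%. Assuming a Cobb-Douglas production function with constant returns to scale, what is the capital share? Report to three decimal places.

gY = gA + α·gK + (1−α)·gL, so gY − gA − gL = α(gK − gL).
8.92 − 3.6 + 0.91 = α × (13.92 − (-0.91)).
6.23 = 14.83 α, so α = 0.42009.

The capital share is 0.420.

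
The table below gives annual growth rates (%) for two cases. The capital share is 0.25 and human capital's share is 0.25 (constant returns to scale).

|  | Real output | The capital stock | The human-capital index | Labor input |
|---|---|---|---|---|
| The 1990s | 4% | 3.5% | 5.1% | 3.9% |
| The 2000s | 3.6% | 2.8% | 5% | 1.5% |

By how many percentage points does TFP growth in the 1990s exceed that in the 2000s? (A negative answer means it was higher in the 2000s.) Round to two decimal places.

Labor's share = 1 − 0.25 − 0.25 = 0.5.
The 1990s: TFP = 4 − 0.875 − 1.275 − 1.95 = -0.1%.
The 2000s: TFP = 3.6 − 0.7 − 1.25 − 0.75 = 0.9%.
Difference = -0.1 − (0.9) = -1 pp.

-1.00 percentage points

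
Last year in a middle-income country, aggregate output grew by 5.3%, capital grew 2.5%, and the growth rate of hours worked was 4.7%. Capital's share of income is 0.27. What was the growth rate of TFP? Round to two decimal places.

TFP growth was 1.19%.

Labor's share = 1 − 0.27 = 0.73.
Capital: 0.27 × 2.5 = 0.675 pp.
Hours worked: 0.73 × 4.7 = 3.431 pp.
TFP growth = 5.3 − 4.106 = 1.194%.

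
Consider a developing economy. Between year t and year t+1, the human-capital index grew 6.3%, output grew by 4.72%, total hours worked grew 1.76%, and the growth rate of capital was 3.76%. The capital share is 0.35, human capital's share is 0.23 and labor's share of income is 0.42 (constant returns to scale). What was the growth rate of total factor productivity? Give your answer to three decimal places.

1.216%

Labor's share = 1 − 0.35 − 0.23 = 0.42.
Capital: 0.35 × 3.76 = 1.316 pp.
The human-capital index: 0.23 × 6.3 = 1.449 pp.
Total hours worked: 0.42 × 1.76 = 0.7392 pp.
TFP growth = 4.72 − 3.5042 = 1.2158%.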